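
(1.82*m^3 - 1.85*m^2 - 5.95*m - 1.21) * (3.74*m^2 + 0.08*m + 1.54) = 6.8068*m^5 - 6.7734*m^4 - 19.5982*m^3 - 7.8504*m^2 - 9.2598*m - 1.8634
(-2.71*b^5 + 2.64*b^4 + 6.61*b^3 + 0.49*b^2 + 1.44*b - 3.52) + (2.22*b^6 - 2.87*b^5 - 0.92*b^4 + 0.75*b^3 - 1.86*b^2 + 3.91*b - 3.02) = 2.22*b^6 - 5.58*b^5 + 1.72*b^4 + 7.36*b^3 - 1.37*b^2 + 5.35*b - 6.54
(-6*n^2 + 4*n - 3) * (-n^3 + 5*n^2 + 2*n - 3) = 6*n^5 - 34*n^4 + 11*n^3 + 11*n^2 - 18*n + 9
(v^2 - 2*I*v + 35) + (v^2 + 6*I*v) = 2*v^2 + 4*I*v + 35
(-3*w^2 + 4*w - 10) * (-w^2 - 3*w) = 3*w^4 + 5*w^3 - 2*w^2 + 30*w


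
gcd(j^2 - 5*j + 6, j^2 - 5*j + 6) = j^2 - 5*j + 6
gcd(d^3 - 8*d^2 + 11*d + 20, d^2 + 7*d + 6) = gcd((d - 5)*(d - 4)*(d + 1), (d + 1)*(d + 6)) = d + 1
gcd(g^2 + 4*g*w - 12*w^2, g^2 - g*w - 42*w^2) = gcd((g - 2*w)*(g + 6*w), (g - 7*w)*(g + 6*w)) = g + 6*w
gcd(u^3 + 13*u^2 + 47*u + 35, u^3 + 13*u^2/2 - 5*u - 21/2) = u^2 + 8*u + 7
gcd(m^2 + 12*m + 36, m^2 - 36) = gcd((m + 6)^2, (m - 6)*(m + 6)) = m + 6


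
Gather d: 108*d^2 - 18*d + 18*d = 108*d^2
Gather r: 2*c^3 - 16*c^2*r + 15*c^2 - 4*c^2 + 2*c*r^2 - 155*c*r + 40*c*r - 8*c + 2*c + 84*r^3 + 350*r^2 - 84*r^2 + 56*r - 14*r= 2*c^3 + 11*c^2 - 6*c + 84*r^3 + r^2*(2*c + 266) + r*(-16*c^2 - 115*c + 42)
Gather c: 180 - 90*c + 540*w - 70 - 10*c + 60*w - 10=-100*c + 600*w + 100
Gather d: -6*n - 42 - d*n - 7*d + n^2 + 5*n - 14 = d*(-n - 7) + n^2 - n - 56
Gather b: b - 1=b - 1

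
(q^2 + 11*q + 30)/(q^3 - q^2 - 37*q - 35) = (q + 6)/(q^2 - 6*q - 7)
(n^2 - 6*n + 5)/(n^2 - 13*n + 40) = (n - 1)/(n - 8)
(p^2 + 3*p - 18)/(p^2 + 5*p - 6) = (p - 3)/(p - 1)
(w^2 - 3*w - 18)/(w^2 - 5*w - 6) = (w + 3)/(w + 1)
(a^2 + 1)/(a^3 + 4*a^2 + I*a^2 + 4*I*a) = (a - I)/(a*(a + 4))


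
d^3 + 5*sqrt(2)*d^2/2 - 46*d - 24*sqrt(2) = (d - 4*sqrt(2))*(d + sqrt(2)/2)*(d + 6*sqrt(2))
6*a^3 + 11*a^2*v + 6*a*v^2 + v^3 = (a + v)*(2*a + v)*(3*a + v)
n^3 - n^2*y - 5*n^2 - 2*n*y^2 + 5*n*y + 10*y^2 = (n - 5)*(n - 2*y)*(n + y)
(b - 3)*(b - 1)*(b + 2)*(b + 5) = b^4 + 3*b^3 - 15*b^2 - 19*b + 30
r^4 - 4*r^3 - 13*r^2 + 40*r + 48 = (r - 4)^2*(r + 1)*(r + 3)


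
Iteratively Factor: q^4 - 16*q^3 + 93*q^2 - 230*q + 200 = (q - 5)*(q^3 - 11*q^2 + 38*q - 40) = (q - 5)^2*(q^2 - 6*q + 8) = (q - 5)^2*(q - 4)*(q - 2)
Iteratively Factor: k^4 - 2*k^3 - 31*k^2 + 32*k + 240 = (k + 3)*(k^3 - 5*k^2 - 16*k + 80) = (k + 3)*(k + 4)*(k^2 - 9*k + 20) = (k - 5)*(k + 3)*(k + 4)*(k - 4)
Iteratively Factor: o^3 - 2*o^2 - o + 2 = (o - 2)*(o^2 - 1) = (o - 2)*(o - 1)*(o + 1)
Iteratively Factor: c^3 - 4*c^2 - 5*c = (c - 5)*(c^2 + c) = c*(c - 5)*(c + 1)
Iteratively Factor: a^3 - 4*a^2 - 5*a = (a + 1)*(a^2 - 5*a) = a*(a + 1)*(a - 5)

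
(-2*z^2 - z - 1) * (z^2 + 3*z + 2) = -2*z^4 - 7*z^3 - 8*z^2 - 5*z - 2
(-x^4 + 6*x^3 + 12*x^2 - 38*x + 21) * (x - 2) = -x^5 + 8*x^4 - 62*x^2 + 97*x - 42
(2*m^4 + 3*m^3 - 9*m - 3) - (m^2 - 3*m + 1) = 2*m^4 + 3*m^3 - m^2 - 6*m - 4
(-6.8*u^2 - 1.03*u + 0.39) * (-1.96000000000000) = 13.328*u^2 + 2.0188*u - 0.7644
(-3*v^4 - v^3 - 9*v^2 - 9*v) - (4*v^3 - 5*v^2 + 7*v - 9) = -3*v^4 - 5*v^3 - 4*v^2 - 16*v + 9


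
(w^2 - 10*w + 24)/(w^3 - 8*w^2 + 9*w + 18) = (w - 4)/(w^2 - 2*w - 3)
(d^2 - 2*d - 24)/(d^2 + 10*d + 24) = (d - 6)/(d + 6)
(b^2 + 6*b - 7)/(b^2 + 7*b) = (b - 1)/b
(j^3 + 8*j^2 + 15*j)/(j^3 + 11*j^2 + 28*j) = (j^2 + 8*j + 15)/(j^2 + 11*j + 28)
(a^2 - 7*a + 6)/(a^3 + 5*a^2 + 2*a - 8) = (a - 6)/(a^2 + 6*a + 8)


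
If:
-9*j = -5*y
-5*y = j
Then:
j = 0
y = 0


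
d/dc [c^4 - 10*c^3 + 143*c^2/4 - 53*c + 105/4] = 4*c^3 - 30*c^2 + 143*c/2 - 53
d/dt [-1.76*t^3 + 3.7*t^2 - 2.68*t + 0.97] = -5.28*t^2 + 7.4*t - 2.68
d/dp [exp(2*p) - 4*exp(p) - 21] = 2*(exp(p) - 2)*exp(p)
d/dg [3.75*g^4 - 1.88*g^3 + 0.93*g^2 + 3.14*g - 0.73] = 15.0*g^3 - 5.64*g^2 + 1.86*g + 3.14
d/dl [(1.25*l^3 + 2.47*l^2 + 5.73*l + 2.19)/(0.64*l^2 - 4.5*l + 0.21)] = (0.8*l^4 - 11.25*l^3 - 13.9947*l^2 - 1.7658*l + 11.0583)/(0.4096*l^4 - 5.76*l^3 + 20.5188*l^2 - 1.89*l + 0.0441)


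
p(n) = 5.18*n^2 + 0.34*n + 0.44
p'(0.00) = 0.34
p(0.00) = 0.44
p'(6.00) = 62.50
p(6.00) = 188.96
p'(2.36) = 24.79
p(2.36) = 30.09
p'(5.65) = 58.87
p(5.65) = 167.72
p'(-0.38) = -3.60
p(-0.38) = 1.06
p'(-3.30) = -33.85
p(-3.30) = 55.73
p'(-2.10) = -21.42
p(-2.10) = 22.57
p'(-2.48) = -25.35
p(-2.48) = 31.46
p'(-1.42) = -14.37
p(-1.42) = 10.40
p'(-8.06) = -83.16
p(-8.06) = 334.21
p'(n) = 10.36*n + 0.34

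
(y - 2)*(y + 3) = y^2 + y - 6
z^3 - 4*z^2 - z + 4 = (z - 4)*(z - 1)*(z + 1)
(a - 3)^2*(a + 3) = a^3 - 3*a^2 - 9*a + 27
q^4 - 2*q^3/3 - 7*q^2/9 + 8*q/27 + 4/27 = (q - 1)*(q - 2/3)*(q + 1/3)*(q + 2/3)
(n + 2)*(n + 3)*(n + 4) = n^3 + 9*n^2 + 26*n + 24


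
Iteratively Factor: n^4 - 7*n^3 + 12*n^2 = (n - 4)*(n^3 - 3*n^2) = n*(n - 4)*(n^2 - 3*n) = n^2*(n - 4)*(n - 3)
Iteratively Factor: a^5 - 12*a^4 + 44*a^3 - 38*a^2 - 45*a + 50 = (a - 5)*(a^4 - 7*a^3 + 9*a^2 + 7*a - 10) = (a - 5)*(a + 1)*(a^3 - 8*a^2 + 17*a - 10) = (a - 5)*(a - 1)*(a + 1)*(a^2 - 7*a + 10) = (a - 5)*(a - 2)*(a - 1)*(a + 1)*(a - 5)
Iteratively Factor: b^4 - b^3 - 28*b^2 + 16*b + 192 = (b - 4)*(b^3 + 3*b^2 - 16*b - 48) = (b - 4)*(b + 3)*(b^2 - 16) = (b - 4)*(b + 3)*(b + 4)*(b - 4)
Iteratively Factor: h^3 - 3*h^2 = (h)*(h^2 - 3*h) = h^2*(h - 3)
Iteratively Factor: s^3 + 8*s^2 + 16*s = (s + 4)*(s^2 + 4*s) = (s + 4)^2*(s)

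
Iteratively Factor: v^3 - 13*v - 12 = (v - 4)*(v^2 + 4*v + 3) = (v - 4)*(v + 3)*(v + 1)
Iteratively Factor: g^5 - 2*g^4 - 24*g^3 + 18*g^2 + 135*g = (g + 3)*(g^4 - 5*g^3 - 9*g^2 + 45*g) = g*(g + 3)*(g^3 - 5*g^2 - 9*g + 45) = g*(g + 3)^2*(g^2 - 8*g + 15) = g*(g - 3)*(g + 3)^2*(g - 5)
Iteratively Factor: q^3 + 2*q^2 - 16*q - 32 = (q - 4)*(q^2 + 6*q + 8) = (q - 4)*(q + 2)*(q + 4)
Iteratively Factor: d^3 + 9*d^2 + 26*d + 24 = (d + 4)*(d^2 + 5*d + 6) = (d + 2)*(d + 4)*(d + 3)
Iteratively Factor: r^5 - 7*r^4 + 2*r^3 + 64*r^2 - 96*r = (r)*(r^4 - 7*r^3 + 2*r^2 + 64*r - 96) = r*(r + 3)*(r^3 - 10*r^2 + 32*r - 32) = r*(r - 4)*(r + 3)*(r^2 - 6*r + 8) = r*(r - 4)*(r - 2)*(r + 3)*(r - 4)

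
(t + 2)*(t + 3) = t^2 + 5*t + 6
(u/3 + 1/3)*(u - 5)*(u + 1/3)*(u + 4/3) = u^4/3 - 7*u^3/9 - 101*u^2/27 - 91*u/27 - 20/27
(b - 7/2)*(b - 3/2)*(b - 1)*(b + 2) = b^4 - 4*b^3 - 7*b^2/4 + 61*b/4 - 21/2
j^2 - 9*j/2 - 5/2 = (j - 5)*(j + 1/2)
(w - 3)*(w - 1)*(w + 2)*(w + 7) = w^4 + 5*w^3 - 19*w^2 - 29*w + 42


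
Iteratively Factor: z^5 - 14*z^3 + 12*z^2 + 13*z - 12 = (z - 3)*(z^4 + 3*z^3 - 5*z^2 - 3*z + 4) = (z - 3)*(z - 1)*(z^3 + 4*z^2 - z - 4) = (z - 3)*(z - 1)^2*(z^2 + 5*z + 4) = (z - 3)*(z - 1)^2*(z + 4)*(z + 1)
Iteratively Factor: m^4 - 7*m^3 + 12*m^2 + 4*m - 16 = (m + 1)*(m^3 - 8*m^2 + 20*m - 16) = (m - 2)*(m + 1)*(m^2 - 6*m + 8) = (m - 4)*(m - 2)*(m + 1)*(m - 2)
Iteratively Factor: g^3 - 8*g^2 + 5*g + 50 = (g - 5)*(g^2 - 3*g - 10) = (g - 5)*(g + 2)*(g - 5)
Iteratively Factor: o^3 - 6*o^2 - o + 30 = (o + 2)*(o^2 - 8*o + 15) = (o - 3)*(o + 2)*(o - 5)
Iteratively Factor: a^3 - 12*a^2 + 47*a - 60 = (a - 4)*(a^2 - 8*a + 15) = (a - 5)*(a - 4)*(a - 3)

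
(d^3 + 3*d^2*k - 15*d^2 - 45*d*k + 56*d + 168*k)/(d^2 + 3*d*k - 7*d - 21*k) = d - 8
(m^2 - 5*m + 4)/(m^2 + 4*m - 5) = (m - 4)/(m + 5)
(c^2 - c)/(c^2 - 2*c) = (c - 1)/(c - 2)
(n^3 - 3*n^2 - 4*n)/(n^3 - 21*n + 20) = n*(n + 1)/(n^2 + 4*n - 5)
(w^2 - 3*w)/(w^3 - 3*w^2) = 1/w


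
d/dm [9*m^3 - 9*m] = 27*m^2 - 9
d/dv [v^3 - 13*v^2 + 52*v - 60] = 3*v^2 - 26*v + 52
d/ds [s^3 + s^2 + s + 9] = 3*s^2 + 2*s + 1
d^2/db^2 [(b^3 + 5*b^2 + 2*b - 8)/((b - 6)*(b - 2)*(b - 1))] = 4*(7*b^3 - 6*b^2 - 204*b + 568)/(b^6 - 24*b^5 + 228*b^4 - 1088*b^3 + 2736*b^2 - 3456*b + 1728)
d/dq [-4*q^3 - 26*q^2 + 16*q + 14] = -12*q^2 - 52*q + 16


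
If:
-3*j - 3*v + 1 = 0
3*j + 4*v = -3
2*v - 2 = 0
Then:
No Solution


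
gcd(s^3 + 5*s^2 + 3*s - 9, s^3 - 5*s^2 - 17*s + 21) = s^2 + 2*s - 3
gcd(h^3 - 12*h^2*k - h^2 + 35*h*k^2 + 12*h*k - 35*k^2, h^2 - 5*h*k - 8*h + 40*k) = h - 5*k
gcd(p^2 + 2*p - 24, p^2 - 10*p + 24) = p - 4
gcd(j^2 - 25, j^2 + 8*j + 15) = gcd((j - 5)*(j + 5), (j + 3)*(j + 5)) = j + 5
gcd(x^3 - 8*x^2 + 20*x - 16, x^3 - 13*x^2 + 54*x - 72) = x - 4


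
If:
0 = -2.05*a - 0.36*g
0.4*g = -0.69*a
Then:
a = 0.00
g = 0.00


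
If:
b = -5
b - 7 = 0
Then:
No Solution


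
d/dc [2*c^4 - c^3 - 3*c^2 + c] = 8*c^3 - 3*c^2 - 6*c + 1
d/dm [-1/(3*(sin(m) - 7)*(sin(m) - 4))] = (2*sin(m) - 11)*cos(m)/(3*(sin(m) - 7)^2*(sin(m) - 4)^2)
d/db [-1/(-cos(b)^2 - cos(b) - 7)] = (2*cos(b) + 1)*sin(b)/(cos(b)^2 + cos(b) + 7)^2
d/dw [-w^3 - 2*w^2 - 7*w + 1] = -3*w^2 - 4*w - 7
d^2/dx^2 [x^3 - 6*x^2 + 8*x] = 6*x - 12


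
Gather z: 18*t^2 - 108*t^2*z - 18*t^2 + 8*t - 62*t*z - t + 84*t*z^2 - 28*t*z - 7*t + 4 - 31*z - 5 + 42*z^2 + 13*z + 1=z^2*(84*t + 42) + z*(-108*t^2 - 90*t - 18)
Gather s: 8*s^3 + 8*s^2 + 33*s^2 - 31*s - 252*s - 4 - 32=8*s^3 + 41*s^2 - 283*s - 36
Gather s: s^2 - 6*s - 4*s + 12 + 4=s^2 - 10*s + 16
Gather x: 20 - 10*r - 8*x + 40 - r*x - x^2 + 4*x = -10*r - x^2 + x*(-r - 4) + 60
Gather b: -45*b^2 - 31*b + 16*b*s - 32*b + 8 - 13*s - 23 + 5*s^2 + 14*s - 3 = -45*b^2 + b*(16*s - 63) + 5*s^2 + s - 18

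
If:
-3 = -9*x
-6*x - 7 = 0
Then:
No Solution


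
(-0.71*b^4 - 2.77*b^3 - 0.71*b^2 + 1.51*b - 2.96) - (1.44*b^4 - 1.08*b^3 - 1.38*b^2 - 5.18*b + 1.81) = -2.15*b^4 - 1.69*b^3 + 0.67*b^2 + 6.69*b - 4.77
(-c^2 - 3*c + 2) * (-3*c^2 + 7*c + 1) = 3*c^4 + 2*c^3 - 28*c^2 + 11*c + 2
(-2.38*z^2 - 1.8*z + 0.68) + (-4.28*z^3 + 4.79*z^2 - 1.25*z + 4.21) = -4.28*z^3 + 2.41*z^2 - 3.05*z + 4.89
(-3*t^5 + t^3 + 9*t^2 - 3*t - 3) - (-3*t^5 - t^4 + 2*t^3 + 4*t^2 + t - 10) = t^4 - t^3 + 5*t^2 - 4*t + 7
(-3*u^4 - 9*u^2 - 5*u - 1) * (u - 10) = -3*u^5 + 30*u^4 - 9*u^3 + 85*u^2 + 49*u + 10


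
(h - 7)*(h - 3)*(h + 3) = h^3 - 7*h^2 - 9*h + 63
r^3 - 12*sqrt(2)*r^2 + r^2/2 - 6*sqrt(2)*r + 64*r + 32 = (r + 1/2)*(r - 8*sqrt(2))*(r - 4*sqrt(2))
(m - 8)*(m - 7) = m^2 - 15*m + 56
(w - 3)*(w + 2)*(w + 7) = w^3 + 6*w^2 - 13*w - 42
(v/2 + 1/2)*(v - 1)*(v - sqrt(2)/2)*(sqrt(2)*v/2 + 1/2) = sqrt(2)*v^4/4 - 3*sqrt(2)*v^2/8 + sqrt(2)/8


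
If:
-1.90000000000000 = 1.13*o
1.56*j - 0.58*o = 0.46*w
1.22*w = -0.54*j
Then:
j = -0.55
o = -1.68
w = 0.24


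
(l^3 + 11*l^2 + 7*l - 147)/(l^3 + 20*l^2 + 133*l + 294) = (l - 3)/(l + 6)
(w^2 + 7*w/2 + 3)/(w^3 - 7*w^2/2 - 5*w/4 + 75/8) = 4*(w + 2)/(4*w^2 - 20*w + 25)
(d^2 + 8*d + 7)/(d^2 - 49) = (d + 1)/(d - 7)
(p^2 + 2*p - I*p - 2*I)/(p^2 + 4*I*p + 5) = (p + 2)/(p + 5*I)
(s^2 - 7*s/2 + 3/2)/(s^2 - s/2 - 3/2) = (-2*s^2 + 7*s - 3)/(-2*s^2 + s + 3)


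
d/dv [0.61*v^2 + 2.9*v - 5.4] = 1.22*v + 2.9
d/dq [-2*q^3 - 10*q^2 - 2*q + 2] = -6*q^2 - 20*q - 2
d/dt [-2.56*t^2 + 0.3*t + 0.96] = 0.3 - 5.12*t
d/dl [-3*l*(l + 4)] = -6*l - 12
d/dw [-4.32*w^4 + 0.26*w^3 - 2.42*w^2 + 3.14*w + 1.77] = -17.28*w^3 + 0.78*w^2 - 4.84*w + 3.14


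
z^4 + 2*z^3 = z^3*(z + 2)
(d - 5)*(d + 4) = d^2 - d - 20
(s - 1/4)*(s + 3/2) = s^2 + 5*s/4 - 3/8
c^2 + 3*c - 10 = (c - 2)*(c + 5)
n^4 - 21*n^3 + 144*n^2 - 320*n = n*(n - 8)^2*(n - 5)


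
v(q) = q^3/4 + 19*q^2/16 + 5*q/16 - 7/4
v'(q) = 3*q^2/4 + 19*q/8 + 5/16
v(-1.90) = 0.23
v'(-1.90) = -1.49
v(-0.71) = -1.46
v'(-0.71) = -1.00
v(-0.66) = -1.51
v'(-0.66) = -0.93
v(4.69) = 51.63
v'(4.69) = 27.95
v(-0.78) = -1.39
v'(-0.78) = -1.08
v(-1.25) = -0.77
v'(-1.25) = -1.48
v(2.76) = 13.41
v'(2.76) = 12.58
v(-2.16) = 0.60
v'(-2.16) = -1.32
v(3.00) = 16.62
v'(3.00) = 14.19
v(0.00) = -1.75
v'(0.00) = 0.31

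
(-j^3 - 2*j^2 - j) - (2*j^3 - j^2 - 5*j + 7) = -3*j^3 - j^2 + 4*j - 7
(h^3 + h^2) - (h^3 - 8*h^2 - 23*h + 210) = 9*h^2 + 23*h - 210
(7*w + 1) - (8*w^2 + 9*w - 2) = -8*w^2 - 2*w + 3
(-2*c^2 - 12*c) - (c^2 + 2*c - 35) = -3*c^2 - 14*c + 35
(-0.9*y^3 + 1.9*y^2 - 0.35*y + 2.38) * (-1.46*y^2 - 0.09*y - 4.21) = 1.314*y^5 - 2.693*y^4 + 4.129*y^3 - 11.4423*y^2 + 1.2593*y - 10.0198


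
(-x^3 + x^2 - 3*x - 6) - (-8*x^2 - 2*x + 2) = -x^3 + 9*x^2 - x - 8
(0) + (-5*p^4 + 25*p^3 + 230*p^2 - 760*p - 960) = -5*p^4 + 25*p^3 + 230*p^2 - 760*p - 960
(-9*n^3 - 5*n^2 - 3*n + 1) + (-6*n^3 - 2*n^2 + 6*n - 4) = -15*n^3 - 7*n^2 + 3*n - 3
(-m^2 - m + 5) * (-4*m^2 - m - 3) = 4*m^4 + 5*m^3 - 16*m^2 - 2*m - 15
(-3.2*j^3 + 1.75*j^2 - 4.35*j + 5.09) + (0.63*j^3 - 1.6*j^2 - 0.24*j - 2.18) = -2.57*j^3 + 0.15*j^2 - 4.59*j + 2.91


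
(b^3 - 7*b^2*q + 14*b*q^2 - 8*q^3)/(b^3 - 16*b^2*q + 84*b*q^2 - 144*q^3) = (b^2 - 3*b*q + 2*q^2)/(b^2 - 12*b*q + 36*q^2)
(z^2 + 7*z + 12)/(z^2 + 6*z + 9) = (z + 4)/(z + 3)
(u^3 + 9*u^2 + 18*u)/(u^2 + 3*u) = u + 6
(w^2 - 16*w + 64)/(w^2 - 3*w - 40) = (w - 8)/(w + 5)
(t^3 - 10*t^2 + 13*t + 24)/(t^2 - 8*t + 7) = (t^3 - 10*t^2 + 13*t + 24)/(t^2 - 8*t + 7)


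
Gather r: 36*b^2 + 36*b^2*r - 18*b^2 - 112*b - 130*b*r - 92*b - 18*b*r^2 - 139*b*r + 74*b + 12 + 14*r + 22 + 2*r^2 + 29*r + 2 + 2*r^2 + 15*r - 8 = 18*b^2 - 130*b + r^2*(4 - 18*b) + r*(36*b^2 - 269*b + 58) + 28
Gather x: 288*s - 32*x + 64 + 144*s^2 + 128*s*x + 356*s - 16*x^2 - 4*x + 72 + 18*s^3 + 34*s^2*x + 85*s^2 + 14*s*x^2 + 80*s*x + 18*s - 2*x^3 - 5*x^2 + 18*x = 18*s^3 + 229*s^2 + 662*s - 2*x^3 + x^2*(14*s - 21) + x*(34*s^2 + 208*s - 18) + 136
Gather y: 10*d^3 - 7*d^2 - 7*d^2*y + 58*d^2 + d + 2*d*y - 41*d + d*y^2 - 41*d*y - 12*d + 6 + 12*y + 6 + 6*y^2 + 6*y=10*d^3 + 51*d^2 - 52*d + y^2*(d + 6) + y*(-7*d^2 - 39*d + 18) + 12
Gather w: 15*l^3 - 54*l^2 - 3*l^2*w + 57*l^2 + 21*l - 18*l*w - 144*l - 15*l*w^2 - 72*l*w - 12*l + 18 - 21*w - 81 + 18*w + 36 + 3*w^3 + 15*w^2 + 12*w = 15*l^3 + 3*l^2 - 135*l + 3*w^3 + w^2*(15 - 15*l) + w*(-3*l^2 - 90*l + 9) - 27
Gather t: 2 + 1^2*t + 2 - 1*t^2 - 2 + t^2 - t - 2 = 0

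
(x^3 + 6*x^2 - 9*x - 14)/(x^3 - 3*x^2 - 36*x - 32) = (x^2 + 5*x - 14)/(x^2 - 4*x - 32)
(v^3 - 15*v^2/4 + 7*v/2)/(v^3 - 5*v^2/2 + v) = (4*v - 7)/(2*(2*v - 1))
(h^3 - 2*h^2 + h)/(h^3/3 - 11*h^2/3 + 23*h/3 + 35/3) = 3*h*(h^2 - 2*h + 1)/(h^3 - 11*h^2 + 23*h + 35)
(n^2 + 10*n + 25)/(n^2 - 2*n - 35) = (n + 5)/(n - 7)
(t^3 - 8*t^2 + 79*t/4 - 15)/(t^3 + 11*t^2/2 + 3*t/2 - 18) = (t^2 - 13*t/2 + 10)/(t^2 + 7*t + 12)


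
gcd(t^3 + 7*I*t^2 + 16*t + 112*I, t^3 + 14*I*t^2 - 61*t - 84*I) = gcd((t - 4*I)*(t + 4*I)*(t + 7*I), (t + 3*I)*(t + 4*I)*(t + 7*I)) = t^2 + 11*I*t - 28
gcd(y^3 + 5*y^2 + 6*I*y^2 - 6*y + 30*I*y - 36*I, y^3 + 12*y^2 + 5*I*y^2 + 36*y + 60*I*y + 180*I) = y + 6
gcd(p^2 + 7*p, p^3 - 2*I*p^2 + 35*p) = p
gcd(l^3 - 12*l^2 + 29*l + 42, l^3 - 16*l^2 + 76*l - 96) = l - 6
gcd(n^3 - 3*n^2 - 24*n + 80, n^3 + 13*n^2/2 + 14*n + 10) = 1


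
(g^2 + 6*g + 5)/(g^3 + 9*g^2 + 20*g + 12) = (g + 5)/(g^2 + 8*g + 12)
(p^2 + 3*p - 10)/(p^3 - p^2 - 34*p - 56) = (-p^2 - 3*p + 10)/(-p^3 + p^2 + 34*p + 56)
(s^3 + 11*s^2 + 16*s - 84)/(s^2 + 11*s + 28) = (s^2 + 4*s - 12)/(s + 4)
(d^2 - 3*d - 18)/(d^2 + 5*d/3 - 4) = 3*(d - 6)/(3*d - 4)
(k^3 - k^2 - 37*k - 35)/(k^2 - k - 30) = (k^2 - 6*k - 7)/(k - 6)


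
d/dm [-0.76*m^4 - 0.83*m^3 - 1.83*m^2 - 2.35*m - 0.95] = -3.04*m^3 - 2.49*m^2 - 3.66*m - 2.35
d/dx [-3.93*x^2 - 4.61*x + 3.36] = -7.86*x - 4.61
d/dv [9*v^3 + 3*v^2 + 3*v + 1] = 27*v^2 + 6*v + 3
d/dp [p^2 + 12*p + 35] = 2*p + 12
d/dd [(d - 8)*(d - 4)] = 2*d - 12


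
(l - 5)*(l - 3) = l^2 - 8*l + 15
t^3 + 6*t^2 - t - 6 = (t - 1)*(t + 1)*(t + 6)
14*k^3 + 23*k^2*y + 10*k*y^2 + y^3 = (k + y)*(2*k + y)*(7*k + y)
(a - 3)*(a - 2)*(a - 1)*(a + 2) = a^4 - 4*a^3 - a^2 + 16*a - 12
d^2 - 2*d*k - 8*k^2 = (d - 4*k)*(d + 2*k)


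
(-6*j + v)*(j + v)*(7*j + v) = -42*j^3 - 41*j^2*v + 2*j*v^2 + v^3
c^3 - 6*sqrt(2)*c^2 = c^2*(c - 6*sqrt(2))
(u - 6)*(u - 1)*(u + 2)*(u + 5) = u^4 - 33*u^2 - 28*u + 60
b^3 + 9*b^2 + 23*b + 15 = (b + 1)*(b + 3)*(b + 5)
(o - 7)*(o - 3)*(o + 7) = o^3 - 3*o^2 - 49*o + 147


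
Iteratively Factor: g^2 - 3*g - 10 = (g - 5)*(g + 2)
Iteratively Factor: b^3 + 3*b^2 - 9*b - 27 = (b + 3)*(b^2 - 9) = (b + 3)^2*(b - 3)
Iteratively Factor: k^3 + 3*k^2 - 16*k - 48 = (k - 4)*(k^2 + 7*k + 12) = (k - 4)*(k + 4)*(k + 3)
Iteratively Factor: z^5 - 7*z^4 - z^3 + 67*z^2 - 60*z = (z - 4)*(z^4 - 3*z^3 - 13*z^2 + 15*z) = z*(z - 4)*(z^3 - 3*z^2 - 13*z + 15) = z*(z - 4)*(z - 1)*(z^2 - 2*z - 15) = z*(z - 5)*(z - 4)*(z - 1)*(z + 3)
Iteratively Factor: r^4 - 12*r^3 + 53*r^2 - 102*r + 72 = (r - 3)*(r^3 - 9*r^2 + 26*r - 24) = (r - 3)^2*(r^2 - 6*r + 8) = (r - 3)^2*(r - 2)*(r - 4)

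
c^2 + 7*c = c*(c + 7)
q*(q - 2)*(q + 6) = q^3 + 4*q^2 - 12*q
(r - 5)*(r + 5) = r^2 - 25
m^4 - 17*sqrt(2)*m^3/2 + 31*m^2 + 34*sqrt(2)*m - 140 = (m - 2)*(m + 2)*(m - 5*sqrt(2))*(m - 7*sqrt(2)/2)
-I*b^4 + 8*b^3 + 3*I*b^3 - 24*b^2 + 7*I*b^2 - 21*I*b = b*(b - 3)*(b + 7*I)*(-I*b + 1)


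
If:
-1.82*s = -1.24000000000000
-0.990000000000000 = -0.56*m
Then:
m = 1.77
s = 0.68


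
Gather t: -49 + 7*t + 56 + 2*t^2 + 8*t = 2*t^2 + 15*t + 7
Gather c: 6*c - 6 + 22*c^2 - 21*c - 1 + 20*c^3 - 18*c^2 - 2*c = 20*c^3 + 4*c^2 - 17*c - 7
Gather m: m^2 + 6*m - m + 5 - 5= m^2 + 5*m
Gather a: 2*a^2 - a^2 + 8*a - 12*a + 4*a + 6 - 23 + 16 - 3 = a^2 - 4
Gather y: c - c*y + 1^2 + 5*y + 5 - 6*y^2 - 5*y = -c*y + c - 6*y^2 + 6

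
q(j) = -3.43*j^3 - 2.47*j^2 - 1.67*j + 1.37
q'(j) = -10.29*j^2 - 4.94*j - 1.67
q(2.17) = -48.93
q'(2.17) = -60.84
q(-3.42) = 115.40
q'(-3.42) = -105.13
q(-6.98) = 1059.12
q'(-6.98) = -468.52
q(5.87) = -787.30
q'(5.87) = -385.23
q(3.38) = -164.94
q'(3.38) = -135.92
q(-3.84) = 165.58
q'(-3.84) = -134.43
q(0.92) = -4.93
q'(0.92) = -14.92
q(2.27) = -55.27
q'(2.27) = -65.91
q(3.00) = -118.48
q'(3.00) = -109.10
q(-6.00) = 663.35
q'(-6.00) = -342.47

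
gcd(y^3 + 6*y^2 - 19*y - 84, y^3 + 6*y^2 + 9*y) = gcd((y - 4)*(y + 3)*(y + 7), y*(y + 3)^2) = y + 3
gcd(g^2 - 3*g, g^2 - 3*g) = g^2 - 3*g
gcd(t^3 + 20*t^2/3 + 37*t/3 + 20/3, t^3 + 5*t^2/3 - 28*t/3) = t + 4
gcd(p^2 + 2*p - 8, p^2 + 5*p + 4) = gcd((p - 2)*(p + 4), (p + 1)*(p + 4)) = p + 4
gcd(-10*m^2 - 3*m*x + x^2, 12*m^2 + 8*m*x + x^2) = 2*m + x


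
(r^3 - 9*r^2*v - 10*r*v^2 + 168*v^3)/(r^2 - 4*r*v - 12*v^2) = (r^2 - 3*r*v - 28*v^2)/(r + 2*v)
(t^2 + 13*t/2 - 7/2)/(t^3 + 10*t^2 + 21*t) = (t - 1/2)/(t*(t + 3))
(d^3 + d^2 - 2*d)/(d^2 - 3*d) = (d^2 + d - 2)/(d - 3)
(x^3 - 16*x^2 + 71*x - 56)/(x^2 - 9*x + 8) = x - 7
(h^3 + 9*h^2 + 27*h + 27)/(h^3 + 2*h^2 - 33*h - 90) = (h^2 + 6*h + 9)/(h^2 - h - 30)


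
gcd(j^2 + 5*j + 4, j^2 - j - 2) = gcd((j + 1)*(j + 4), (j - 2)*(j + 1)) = j + 1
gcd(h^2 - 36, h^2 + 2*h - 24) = h + 6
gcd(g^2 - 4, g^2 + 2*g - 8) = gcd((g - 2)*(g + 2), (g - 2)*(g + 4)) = g - 2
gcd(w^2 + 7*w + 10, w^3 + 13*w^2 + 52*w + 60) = w^2 + 7*w + 10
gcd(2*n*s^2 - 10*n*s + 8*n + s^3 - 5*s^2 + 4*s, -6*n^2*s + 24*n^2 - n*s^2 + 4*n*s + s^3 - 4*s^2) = 2*n*s - 8*n + s^2 - 4*s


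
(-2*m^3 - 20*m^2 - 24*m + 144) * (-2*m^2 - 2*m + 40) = 4*m^5 + 44*m^4 + 8*m^3 - 1040*m^2 - 1248*m + 5760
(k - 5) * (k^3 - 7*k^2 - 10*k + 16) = k^4 - 12*k^3 + 25*k^2 + 66*k - 80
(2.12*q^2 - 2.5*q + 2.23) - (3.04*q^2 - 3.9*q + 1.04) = -0.92*q^2 + 1.4*q + 1.19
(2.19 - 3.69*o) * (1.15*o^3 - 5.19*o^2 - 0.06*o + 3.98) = -4.2435*o^4 + 21.6696*o^3 - 11.1447*o^2 - 14.8176*o + 8.7162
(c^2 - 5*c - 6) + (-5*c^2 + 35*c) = -4*c^2 + 30*c - 6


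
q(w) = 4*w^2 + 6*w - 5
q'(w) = 8*w + 6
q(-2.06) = -0.39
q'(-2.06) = -10.48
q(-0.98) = -7.04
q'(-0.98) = -1.84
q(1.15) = 7.19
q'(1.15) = 15.20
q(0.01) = -4.94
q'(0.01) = 6.08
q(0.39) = -2.05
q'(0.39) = 9.12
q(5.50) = 149.00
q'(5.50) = 50.00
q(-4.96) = 63.65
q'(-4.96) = -33.68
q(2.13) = 25.93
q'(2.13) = 23.04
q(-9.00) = 265.00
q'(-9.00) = -66.00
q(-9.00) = 265.00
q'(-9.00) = -66.00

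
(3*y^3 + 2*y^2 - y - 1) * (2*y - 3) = 6*y^4 - 5*y^3 - 8*y^2 + y + 3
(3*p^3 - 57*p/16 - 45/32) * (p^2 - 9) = 3*p^5 - 489*p^3/16 - 45*p^2/32 + 513*p/16 + 405/32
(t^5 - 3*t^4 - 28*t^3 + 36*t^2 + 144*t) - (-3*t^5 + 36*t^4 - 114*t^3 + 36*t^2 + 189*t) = 4*t^5 - 39*t^4 + 86*t^3 - 45*t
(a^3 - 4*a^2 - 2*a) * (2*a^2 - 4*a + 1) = 2*a^5 - 12*a^4 + 13*a^3 + 4*a^2 - 2*a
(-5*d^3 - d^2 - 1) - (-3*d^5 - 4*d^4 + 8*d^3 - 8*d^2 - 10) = 3*d^5 + 4*d^4 - 13*d^3 + 7*d^2 + 9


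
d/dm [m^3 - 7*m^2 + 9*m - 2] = 3*m^2 - 14*m + 9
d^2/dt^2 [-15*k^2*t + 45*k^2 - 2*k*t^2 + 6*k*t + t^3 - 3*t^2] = -4*k + 6*t - 6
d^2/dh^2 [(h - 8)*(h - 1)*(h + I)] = 6*h - 18 + 2*I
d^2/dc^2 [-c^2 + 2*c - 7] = -2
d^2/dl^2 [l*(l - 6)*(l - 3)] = 6*l - 18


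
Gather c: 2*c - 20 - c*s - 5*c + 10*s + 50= c*(-s - 3) + 10*s + 30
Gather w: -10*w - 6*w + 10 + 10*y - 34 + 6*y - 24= -16*w + 16*y - 48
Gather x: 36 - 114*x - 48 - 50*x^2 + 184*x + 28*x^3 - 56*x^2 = 28*x^3 - 106*x^2 + 70*x - 12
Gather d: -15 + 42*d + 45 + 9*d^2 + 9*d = 9*d^2 + 51*d + 30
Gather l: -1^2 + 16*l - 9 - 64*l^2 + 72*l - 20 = -64*l^2 + 88*l - 30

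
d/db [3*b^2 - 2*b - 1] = 6*b - 2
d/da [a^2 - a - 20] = 2*a - 1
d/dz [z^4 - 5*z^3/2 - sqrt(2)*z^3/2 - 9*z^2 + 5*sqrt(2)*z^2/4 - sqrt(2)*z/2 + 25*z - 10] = 4*z^3 - 15*z^2/2 - 3*sqrt(2)*z^2/2 - 18*z + 5*sqrt(2)*z/2 - sqrt(2)/2 + 25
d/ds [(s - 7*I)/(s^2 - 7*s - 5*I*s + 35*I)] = (-s^2 + 14*I*s + 35 - 14*I)/(s^4 + s^3*(-14 - 10*I) + s^2*(24 + 140*I) + s*(350 - 490*I) - 1225)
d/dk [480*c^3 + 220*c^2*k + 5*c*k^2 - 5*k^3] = 220*c^2 + 10*c*k - 15*k^2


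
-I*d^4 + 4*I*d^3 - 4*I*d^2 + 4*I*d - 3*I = (d - 3)*(d - I)*(d + I)*(-I*d + I)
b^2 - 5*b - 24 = (b - 8)*(b + 3)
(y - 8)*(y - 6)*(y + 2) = y^3 - 12*y^2 + 20*y + 96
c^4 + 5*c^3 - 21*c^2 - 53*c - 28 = (c - 4)*(c + 1)^2*(c + 7)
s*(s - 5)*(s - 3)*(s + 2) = s^4 - 6*s^3 - s^2 + 30*s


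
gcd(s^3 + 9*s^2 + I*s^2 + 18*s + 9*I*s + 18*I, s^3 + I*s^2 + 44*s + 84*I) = 1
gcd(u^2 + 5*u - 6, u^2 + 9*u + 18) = u + 6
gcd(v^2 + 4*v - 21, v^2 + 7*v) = v + 7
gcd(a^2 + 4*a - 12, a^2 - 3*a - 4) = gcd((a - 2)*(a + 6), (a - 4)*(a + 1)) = 1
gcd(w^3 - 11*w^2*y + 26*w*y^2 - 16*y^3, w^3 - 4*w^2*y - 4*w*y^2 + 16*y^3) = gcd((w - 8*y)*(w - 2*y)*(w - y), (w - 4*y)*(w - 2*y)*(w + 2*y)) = -w + 2*y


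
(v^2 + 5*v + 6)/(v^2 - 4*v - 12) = (v + 3)/(v - 6)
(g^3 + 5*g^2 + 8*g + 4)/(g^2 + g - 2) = (g^2 + 3*g + 2)/(g - 1)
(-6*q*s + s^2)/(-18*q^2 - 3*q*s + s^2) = s/(3*q + s)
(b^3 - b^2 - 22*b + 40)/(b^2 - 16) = (b^2 + 3*b - 10)/(b + 4)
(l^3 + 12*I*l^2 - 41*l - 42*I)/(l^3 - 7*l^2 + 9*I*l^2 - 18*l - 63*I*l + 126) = (l^2 + 9*I*l - 14)/(l^2 + l*(-7 + 6*I) - 42*I)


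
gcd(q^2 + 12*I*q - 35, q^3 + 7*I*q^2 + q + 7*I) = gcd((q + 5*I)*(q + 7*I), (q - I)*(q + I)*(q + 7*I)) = q + 7*I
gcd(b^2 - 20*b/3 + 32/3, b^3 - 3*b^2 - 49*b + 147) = 1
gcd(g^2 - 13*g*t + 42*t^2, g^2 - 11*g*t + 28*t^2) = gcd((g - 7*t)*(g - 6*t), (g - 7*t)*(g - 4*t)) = -g + 7*t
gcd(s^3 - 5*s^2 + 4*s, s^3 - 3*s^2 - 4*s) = s^2 - 4*s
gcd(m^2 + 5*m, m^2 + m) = m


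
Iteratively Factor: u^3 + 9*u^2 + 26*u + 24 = (u + 4)*(u^2 + 5*u + 6) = (u + 3)*(u + 4)*(u + 2)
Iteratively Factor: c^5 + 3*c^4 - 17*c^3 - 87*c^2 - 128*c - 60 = (c + 1)*(c^4 + 2*c^3 - 19*c^2 - 68*c - 60) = (c + 1)*(c + 2)*(c^3 - 19*c - 30) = (c - 5)*(c + 1)*(c + 2)*(c^2 + 5*c + 6) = (c - 5)*(c + 1)*(c + 2)^2*(c + 3)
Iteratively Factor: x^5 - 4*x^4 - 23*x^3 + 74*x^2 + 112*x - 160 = (x + 2)*(x^4 - 6*x^3 - 11*x^2 + 96*x - 80) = (x - 4)*(x + 2)*(x^3 - 2*x^2 - 19*x + 20) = (x - 4)*(x - 1)*(x + 2)*(x^2 - x - 20) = (x - 5)*(x - 4)*(x - 1)*(x + 2)*(x + 4)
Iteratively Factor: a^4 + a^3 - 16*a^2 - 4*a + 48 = (a + 2)*(a^3 - a^2 - 14*a + 24) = (a + 2)*(a + 4)*(a^2 - 5*a + 6) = (a - 3)*(a + 2)*(a + 4)*(a - 2)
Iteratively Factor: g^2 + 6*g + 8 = (g + 4)*(g + 2)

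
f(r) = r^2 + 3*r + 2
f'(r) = 2*r + 3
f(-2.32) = 0.42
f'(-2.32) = -1.64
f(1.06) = 6.30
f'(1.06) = 5.12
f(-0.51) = 0.73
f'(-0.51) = 1.98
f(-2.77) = 1.36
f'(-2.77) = -2.54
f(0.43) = 3.47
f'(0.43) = 3.86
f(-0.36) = 1.05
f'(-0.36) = 2.28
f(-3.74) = 4.77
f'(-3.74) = -4.48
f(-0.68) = 0.42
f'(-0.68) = 1.64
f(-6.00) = 20.00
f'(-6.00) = -9.00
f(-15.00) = 182.00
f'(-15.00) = -27.00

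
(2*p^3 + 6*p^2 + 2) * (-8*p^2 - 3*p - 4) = -16*p^5 - 54*p^4 - 26*p^3 - 40*p^2 - 6*p - 8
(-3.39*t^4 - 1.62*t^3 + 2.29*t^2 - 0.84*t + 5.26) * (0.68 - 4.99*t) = 16.9161*t^5 + 5.7786*t^4 - 12.5287*t^3 + 5.7488*t^2 - 26.8186*t + 3.5768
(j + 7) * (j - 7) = j^2 - 49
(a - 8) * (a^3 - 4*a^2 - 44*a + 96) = a^4 - 12*a^3 - 12*a^2 + 448*a - 768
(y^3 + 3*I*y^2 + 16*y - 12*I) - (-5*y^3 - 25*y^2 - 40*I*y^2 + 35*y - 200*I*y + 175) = 6*y^3 + 25*y^2 + 43*I*y^2 - 19*y + 200*I*y - 175 - 12*I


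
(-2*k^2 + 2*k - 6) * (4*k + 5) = -8*k^3 - 2*k^2 - 14*k - 30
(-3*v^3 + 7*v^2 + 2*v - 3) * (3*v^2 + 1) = -9*v^5 + 21*v^4 + 3*v^3 - 2*v^2 + 2*v - 3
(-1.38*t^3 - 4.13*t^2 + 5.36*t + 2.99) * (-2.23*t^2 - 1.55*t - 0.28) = 3.0774*t^5 + 11.3489*t^4 - 5.1649*t^3 - 13.8193*t^2 - 6.1353*t - 0.8372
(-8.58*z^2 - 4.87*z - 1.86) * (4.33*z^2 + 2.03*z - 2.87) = -37.1514*z^4 - 38.5045*z^3 + 6.6847*z^2 + 10.2011*z + 5.3382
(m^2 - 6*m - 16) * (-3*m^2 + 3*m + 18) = -3*m^4 + 21*m^3 + 48*m^2 - 156*m - 288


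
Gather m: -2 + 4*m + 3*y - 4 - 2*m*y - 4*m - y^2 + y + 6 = -2*m*y - y^2 + 4*y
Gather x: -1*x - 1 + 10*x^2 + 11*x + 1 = 10*x^2 + 10*x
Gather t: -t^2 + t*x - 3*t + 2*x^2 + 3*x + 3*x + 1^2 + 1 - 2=-t^2 + t*(x - 3) + 2*x^2 + 6*x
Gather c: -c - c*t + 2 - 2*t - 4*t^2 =c*(-t - 1) - 4*t^2 - 2*t + 2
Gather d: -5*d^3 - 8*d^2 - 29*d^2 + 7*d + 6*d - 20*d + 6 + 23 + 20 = -5*d^3 - 37*d^2 - 7*d + 49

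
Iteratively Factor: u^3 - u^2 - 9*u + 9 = (u - 1)*(u^2 - 9) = (u - 3)*(u - 1)*(u + 3)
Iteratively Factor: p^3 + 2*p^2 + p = (p + 1)*(p^2 + p) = (p + 1)^2*(p)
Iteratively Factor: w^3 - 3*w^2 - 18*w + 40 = (w + 4)*(w^2 - 7*w + 10) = (w - 5)*(w + 4)*(w - 2)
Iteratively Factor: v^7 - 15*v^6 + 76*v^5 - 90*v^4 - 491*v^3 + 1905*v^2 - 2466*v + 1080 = (v - 3)*(v^6 - 12*v^5 + 40*v^4 + 30*v^3 - 401*v^2 + 702*v - 360) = (v - 3)*(v - 2)*(v^5 - 10*v^4 + 20*v^3 + 70*v^2 - 261*v + 180) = (v - 5)*(v - 3)*(v - 2)*(v^4 - 5*v^3 - 5*v^2 + 45*v - 36) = (v - 5)*(v - 3)*(v - 2)*(v - 1)*(v^3 - 4*v^2 - 9*v + 36) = (v - 5)*(v - 3)^2*(v - 2)*(v - 1)*(v^2 - v - 12) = (v - 5)*(v - 4)*(v - 3)^2*(v - 2)*(v - 1)*(v + 3)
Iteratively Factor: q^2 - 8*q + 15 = (q - 5)*(q - 3)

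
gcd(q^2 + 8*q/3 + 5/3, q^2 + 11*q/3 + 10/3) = q + 5/3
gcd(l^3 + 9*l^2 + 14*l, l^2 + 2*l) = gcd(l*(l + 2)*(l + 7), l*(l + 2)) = l^2 + 2*l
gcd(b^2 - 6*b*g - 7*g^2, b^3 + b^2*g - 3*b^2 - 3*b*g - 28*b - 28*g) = b + g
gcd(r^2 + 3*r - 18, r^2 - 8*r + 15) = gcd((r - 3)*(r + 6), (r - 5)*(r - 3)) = r - 3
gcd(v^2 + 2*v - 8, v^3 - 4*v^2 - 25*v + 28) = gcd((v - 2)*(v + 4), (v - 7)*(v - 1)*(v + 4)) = v + 4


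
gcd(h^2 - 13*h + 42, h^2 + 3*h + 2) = 1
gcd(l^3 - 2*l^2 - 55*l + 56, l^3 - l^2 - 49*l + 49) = l^2 + 6*l - 7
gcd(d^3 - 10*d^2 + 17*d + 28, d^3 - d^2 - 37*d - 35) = d^2 - 6*d - 7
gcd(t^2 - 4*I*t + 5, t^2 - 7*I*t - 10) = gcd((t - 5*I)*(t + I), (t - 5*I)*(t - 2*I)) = t - 5*I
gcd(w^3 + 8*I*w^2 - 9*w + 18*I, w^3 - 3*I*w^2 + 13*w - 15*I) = w^2 + 2*I*w + 3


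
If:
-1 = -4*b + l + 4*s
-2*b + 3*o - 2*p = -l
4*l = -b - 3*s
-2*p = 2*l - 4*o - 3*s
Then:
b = 13*s/17 + 4/17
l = -16*s/17 - 1/17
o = -125*s/17 - 11/17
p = -417*s/34 - 21/17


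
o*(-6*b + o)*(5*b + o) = -30*b^2*o - b*o^2 + o^3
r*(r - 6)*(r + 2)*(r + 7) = r^4 + 3*r^3 - 40*r^2 - 84*r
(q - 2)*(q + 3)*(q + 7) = q^3 + 8*q^2 + q - 42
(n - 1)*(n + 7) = n^2 + 6*n - 7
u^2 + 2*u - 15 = (u - 3)*(u + 5)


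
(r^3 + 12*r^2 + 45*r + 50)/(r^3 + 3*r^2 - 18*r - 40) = (r + 5)/(r - 4)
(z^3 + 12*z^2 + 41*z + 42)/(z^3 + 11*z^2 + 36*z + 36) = (z + 7)/(z + 6)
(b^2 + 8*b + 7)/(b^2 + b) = (b + 7)/b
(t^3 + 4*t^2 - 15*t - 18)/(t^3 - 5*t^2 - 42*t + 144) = (t + 1)/(t - 8)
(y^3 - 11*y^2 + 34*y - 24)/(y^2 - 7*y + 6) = y - 4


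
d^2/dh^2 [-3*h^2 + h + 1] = -6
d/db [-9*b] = -9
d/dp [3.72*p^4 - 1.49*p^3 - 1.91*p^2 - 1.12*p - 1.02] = 14.88*p^3 - 4.47*p^2 - 3.82*p - 1.12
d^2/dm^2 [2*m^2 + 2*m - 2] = 4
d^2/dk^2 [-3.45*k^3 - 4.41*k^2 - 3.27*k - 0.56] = -20.7*k - 8.82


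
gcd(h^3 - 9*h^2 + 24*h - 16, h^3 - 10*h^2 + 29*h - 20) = h^2 - 5*h + 4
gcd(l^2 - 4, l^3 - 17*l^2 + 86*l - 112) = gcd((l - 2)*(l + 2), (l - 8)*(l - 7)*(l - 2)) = l - 2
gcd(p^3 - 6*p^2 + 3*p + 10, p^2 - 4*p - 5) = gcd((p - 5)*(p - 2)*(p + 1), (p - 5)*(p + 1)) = p^2 - 4*p - 5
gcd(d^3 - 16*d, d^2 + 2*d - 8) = d + 4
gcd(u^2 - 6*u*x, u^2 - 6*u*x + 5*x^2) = 1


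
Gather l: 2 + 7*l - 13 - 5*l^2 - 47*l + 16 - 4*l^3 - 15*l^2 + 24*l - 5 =-4*l^3 - 20*l^2 - 16*l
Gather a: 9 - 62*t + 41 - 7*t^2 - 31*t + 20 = -7*t^2 - 93*t + 70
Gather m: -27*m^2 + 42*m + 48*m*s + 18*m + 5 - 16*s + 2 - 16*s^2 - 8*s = -27*m^2 + m*(48*s + 60) - 16*s^2 - 24*s + 7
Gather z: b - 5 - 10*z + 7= b - 10*z + 2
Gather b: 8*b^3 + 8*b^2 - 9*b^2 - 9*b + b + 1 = 8*b^3 - b^2 - 8*b + 1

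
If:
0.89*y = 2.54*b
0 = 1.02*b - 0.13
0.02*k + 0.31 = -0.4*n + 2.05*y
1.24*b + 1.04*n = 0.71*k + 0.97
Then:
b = 0.13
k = 0.42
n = 1.07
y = 0.36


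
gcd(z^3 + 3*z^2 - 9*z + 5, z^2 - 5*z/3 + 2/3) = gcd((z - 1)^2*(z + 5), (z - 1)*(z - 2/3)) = z - 1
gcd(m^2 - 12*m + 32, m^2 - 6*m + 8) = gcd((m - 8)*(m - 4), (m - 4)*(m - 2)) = m - 4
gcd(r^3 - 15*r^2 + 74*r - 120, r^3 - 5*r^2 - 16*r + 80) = r^2 - 9*r + 20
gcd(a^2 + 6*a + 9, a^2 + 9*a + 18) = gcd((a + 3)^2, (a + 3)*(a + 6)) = a + 3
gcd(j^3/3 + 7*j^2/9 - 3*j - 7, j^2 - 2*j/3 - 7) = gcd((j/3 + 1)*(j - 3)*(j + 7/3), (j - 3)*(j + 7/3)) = j^2 - 2*j/3 - 7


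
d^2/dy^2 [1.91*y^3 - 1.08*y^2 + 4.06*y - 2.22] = 11.46*y - 2.16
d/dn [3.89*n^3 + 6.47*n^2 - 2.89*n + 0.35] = 11.67*n^2 + 12.94*n - 2.89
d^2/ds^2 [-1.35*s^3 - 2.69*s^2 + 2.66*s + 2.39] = -8.1*s - 5.38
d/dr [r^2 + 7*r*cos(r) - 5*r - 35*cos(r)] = -7*r*sin(r) + 2*r + 35*sin(r) + 7*cos(r) - 5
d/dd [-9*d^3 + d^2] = d*(2 - 27*d)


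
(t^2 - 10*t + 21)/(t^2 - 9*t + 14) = (t - 3)/(t - 2)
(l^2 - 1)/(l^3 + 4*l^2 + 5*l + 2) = (l - 1)/(l^2 + 3*l + 2)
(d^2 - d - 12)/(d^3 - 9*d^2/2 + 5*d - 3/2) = 2*(d^2 - d - 12)/(2*d^3 - 9*d^2 + 10*d - 3)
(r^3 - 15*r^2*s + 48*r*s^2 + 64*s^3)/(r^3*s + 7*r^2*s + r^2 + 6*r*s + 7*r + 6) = (r^3 - 15*r^2*s + 48*r*s^2 + 64*s^3)/(r^3*s + 7*r^2*s + r^2 + 6*r*s + 7*r + 6)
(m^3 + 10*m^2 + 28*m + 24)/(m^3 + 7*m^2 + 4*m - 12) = (m + 2)/(m - 1)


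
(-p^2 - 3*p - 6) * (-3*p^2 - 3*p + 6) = 3*p^4 + 12*p^3 + 21*p^2 - 36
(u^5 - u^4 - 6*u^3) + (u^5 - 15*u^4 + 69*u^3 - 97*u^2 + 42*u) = 2*u^5 - 16*u^4 + 63*u^3 - 97*u^2 + 42*u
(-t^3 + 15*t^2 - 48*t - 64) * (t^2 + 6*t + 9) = -t^5 + 9*t^4 + 33*t^3 - 217*t^2 - 816*t - 576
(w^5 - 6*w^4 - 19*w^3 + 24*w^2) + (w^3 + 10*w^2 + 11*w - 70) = w^5 - 6*w^4 - 18*w^3 + 34*w^2 + 11*w - 70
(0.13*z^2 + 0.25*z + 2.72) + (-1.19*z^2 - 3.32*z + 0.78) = -1.06*z^2 - 3.07*z + 3.5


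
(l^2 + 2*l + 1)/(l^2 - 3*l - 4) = (l + 1)/(l - 4)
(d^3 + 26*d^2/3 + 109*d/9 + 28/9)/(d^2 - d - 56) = (9*d^2 + 15*d + 4)/(9*(d - 8))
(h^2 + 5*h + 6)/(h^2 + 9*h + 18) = (h + 2)/(h + 6)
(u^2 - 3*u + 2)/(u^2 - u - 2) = (u - 1)/(u + 1)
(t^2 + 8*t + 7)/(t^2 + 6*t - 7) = (t + 1)/(t - 1)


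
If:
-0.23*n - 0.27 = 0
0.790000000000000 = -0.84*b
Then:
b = -0.94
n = -1.17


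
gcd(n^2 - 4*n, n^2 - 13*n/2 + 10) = n - 4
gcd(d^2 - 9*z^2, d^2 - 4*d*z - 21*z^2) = d + 3*z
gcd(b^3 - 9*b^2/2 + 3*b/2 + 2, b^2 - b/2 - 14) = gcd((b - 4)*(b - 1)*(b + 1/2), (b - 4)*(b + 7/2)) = b - 4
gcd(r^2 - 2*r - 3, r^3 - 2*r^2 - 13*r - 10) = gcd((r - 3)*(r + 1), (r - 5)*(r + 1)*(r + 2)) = r + 1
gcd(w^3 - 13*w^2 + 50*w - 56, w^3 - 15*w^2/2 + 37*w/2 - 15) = w - 2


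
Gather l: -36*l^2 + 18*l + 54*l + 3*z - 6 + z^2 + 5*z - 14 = -36*l^2 + 72*l + z^2 + 8*z - 20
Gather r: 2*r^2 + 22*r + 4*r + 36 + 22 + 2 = 2*r^2 + 26*r + 60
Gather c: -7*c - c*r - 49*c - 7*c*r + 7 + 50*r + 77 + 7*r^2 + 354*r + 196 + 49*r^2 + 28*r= c*(-8*r - 56) + 56*r^2 + 432*r + 280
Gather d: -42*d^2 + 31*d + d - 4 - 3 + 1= -42*d^2 + 32*d - 6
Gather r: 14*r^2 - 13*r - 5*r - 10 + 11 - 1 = 14*r^2 - 18*r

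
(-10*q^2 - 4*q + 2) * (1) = -10*q^2 - 4*q + 2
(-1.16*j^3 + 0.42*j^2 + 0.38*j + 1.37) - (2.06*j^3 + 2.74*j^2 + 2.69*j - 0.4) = -3.22*j^3 - 2.32*j^2 - 2.31*j + 1.77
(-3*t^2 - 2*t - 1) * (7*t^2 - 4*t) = -21*t^4 - 2*t^3 + t^2 + 4*t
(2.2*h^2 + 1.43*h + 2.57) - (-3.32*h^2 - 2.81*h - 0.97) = 5.52*h^2 + 4.24*h + 3.54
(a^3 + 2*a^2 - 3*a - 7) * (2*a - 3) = 2*a^4 + a^3 - 12*a^2 - 5*a + 21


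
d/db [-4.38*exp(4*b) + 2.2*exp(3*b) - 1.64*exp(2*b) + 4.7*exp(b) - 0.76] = (-17.52*exp(3*b) + 6.6*exp(2*b) - 3.28*exp(b) + 4.7)*exp(b)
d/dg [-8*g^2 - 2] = -16*g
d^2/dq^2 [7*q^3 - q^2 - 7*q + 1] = 42*q - 2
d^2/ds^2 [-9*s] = 0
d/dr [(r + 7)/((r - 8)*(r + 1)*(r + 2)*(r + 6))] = (-3*r^4 - 30*r^3 + 31*r^2 + 728*r + 940)/(r^8 + 2*r^7 - 103*r^6 - 400*r^5 + 2216*r^4 + 15200*r^3 + 31888*r^2 + 28416*r + 9216)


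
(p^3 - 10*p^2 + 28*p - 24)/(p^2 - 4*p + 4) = p - 6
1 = 1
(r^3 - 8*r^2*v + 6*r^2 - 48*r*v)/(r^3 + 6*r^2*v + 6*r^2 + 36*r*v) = (r - 8*v)/(r + 6*v)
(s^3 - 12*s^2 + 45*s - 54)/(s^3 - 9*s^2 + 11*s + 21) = (s^2 - 9*s + 18)/(s^2 - 6*s - 7)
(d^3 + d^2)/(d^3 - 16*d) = d*(d + 1)/(d^2 - 16)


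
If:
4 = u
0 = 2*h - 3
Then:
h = 3/2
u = 4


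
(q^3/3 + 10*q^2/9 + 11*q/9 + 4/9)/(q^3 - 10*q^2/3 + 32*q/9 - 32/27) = 3*(3*q^3 + 10*q^2 + 11*q + 4)/(27*q^3 - 90*q^2 + 96*q - 32)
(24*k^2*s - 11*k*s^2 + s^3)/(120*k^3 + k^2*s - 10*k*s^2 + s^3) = s*(-3*k + s)/(-15*k^2 - 2*k*s + s^2)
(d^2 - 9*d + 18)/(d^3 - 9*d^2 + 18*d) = 1/d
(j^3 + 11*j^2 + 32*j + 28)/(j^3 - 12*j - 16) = (j + 7)/(j - 4)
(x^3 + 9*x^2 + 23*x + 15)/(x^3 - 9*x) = (x^2 + 6*x + 5)/(x*(x - 3))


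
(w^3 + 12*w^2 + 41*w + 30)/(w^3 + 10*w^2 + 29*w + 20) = (w + 6)/(w + 4)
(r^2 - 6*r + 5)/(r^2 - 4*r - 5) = (r - 1)/(r + 1)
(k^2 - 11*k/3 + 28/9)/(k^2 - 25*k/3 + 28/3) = (k - 7/3)/(k - 7)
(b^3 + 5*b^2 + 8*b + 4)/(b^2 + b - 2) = (b^2 + 3*b + 2)/(b - 1)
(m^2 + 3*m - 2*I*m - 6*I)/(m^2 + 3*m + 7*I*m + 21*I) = (m - 2*I)/(m + 7*I)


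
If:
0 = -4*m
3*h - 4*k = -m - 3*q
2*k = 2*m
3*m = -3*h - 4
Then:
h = -4/3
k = 0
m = 0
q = 4/3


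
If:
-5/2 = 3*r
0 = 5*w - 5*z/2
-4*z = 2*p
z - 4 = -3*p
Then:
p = 8/5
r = -5/6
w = -2/5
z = -4/5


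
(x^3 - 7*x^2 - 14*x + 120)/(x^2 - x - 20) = x - 6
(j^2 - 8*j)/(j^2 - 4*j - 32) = j/(j + 4)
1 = 1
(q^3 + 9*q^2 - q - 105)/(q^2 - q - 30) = (q^2 + 4*q - 21)/(q - 6)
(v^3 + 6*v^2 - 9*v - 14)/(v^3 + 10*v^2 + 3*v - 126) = (v^2 - v - 2)/(v^2 + 3*v - 18)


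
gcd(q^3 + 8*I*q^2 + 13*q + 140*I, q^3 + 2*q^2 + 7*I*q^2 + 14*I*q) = q + 7*I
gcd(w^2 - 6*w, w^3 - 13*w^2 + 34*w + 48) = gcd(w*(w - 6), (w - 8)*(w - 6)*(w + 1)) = w - 6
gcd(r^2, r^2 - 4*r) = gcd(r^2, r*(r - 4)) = r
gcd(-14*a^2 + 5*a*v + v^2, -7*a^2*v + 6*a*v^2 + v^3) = 7*a + v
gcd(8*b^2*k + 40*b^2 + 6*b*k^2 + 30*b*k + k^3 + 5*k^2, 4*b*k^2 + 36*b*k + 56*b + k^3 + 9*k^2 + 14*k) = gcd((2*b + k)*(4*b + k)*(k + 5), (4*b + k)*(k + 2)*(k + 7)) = 4*b + k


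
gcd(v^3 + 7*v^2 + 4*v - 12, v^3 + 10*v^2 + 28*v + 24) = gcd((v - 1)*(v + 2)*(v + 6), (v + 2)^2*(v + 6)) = v^2 + 8*v + 12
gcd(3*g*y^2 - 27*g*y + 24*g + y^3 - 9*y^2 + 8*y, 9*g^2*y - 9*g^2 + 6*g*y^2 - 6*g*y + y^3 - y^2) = 3*g*y - 3*g + y^2 - y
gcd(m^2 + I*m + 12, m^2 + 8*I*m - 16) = m + 4*I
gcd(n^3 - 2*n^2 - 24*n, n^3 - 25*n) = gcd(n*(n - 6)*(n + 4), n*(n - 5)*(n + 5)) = n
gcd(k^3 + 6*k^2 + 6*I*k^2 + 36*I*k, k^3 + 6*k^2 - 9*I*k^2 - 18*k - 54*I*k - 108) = k + 6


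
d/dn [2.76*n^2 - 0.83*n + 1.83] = 5.52*n - 0.83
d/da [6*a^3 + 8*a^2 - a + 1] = 18*a^2 + 16*a - 1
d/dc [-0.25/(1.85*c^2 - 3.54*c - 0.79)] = (0.925*c - 0.885)/(-1.85*c^2 + 3.54*c + 0.79)^2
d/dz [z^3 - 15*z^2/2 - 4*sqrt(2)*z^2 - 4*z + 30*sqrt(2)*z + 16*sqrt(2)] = 3*z^2 - 15*z - 8*sqrt(2)*z - 4 + 30*sqrt(2)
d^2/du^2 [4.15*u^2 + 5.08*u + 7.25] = 8.30000000000000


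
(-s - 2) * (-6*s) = 6*s^2 + 12*s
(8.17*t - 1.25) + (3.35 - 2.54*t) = 5.63*t + 2.1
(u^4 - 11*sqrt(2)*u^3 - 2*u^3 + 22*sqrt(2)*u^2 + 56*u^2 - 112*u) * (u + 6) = u^5 - 11*sqrt(2)*u^4 + 4*u^4 - 44*sqrt(2)*u^3 + 44*u^3 + 132*sqrt(2)*u^2 + 224*u^2 - 672*u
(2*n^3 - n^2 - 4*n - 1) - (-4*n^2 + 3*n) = 2*n^3 + 3*n^2 - 7*n - 1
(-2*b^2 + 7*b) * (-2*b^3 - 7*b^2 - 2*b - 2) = 4*b^5 - 45*b^3 - 10*b^2 - 14*b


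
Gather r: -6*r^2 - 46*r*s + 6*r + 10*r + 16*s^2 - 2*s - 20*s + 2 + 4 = -6*r^2 + r*(16 - 46*s) + 16*s^2 - 22*s + 6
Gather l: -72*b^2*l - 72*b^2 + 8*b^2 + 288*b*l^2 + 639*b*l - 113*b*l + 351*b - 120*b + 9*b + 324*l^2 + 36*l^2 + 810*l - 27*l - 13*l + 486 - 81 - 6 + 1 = -64*b^2 + 240*b + l^2*(288*b + 360) + l*(-72*b^2 + 526*b + 770) + 400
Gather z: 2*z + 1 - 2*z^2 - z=-2*z^2 + z + 1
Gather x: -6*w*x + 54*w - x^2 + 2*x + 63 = 54*w - x^2 + x*(2 - 6*w) + 63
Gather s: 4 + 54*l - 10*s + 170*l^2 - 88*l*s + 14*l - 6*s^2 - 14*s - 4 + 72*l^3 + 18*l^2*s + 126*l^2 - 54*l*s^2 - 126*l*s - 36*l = 72*l^3 + 296*l^2 + 32*l + s^2*(-54*l - 6) + s*(18*l^2 - 214*l - 24)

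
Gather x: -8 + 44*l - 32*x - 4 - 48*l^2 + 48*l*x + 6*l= -48*l^2 + 50*l + x*(48*l - 32) - 12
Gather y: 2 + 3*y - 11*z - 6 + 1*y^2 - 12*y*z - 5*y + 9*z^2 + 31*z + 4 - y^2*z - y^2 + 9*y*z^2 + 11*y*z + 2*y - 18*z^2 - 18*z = -y^2*z + y*(9*z^2 - z) - 9*z^2 + 2*z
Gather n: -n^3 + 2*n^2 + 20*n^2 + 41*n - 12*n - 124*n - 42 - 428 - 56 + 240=-n^3 + 22*n^2 - 95*n - 286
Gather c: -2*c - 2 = -2*c - 2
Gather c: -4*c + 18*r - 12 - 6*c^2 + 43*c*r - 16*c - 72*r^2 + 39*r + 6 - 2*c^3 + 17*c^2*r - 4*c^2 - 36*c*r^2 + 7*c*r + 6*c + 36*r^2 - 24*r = -2*c^3 + c^2*(17*r - 10) + c*(-36*r^2 + 50*r - 14) - 36*r^2 + 33*r - 6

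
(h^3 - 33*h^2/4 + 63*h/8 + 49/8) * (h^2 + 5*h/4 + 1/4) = h^5 - 7*h^4 - 35*h^3/16 + 445*h^2/32 + 77*h/8 + 49/32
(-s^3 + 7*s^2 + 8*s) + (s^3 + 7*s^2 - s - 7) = 14*s^2 + 7*s - 7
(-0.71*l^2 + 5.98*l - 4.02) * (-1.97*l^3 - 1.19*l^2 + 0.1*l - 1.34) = 1.3987*l^5 - 10.9357*l^4 + 0.732199999999999*l^3 + 6.3332*l^2 - 8.4152*l + 5.3868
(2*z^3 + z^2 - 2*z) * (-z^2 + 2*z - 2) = -2*z^5 + 3*z^4 - 6*z^2 + 4*z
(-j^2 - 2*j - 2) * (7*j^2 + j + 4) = -7*j^4 - 15*j^3 - 20*j^2 - 10*j - 8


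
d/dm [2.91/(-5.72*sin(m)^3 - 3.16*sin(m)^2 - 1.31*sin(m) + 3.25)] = (49.9356*sin(m)^2 + 18.3912*sin(m) + 3.8121)*cos(m)/(5.72*sin(m)^3 + 3.16*sin(m)^2 + 1.31*sin(m) - 3.25)^2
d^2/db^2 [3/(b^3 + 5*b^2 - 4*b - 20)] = 6*(-(3*b + 5)*(b^3 + 5*b^2 - 4*b - 20) + (3*b^2 + 10*b - 4)^2)/(b^3 + 5*b^2 - 4*b - 20)^3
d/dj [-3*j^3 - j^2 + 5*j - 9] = -9*j^2 - 2*j + 5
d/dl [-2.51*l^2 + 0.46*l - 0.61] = 0.46 - 5.02*l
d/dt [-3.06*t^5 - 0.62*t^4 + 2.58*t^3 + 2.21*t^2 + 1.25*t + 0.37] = -15.3*t^4 - 2.48*t^3 + 7.74*t^2 + 4.42*t + 1.25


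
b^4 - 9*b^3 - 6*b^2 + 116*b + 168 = (b - 7)*(b - 6)*(b + 2)^2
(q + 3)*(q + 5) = q^2 + 8*q + 15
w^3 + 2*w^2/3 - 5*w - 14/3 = (w - 7/3)*(w + 1)*(w + 2)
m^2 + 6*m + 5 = (m + 1)*(m + 5)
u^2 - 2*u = u*(u - 2)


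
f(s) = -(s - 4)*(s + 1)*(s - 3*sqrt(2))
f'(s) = -(s - 4)*(s + 1) - (s - 4)*(s - 3*sqrt(2)) - (s + 1)*(s - 3*sqrt(2))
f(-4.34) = 239.07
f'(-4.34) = -128.10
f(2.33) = -10.64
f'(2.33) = 8.74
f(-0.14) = -15.60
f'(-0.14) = -10.81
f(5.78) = -18.55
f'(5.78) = -25.23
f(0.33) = -19.10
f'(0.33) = -4.27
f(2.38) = -10.20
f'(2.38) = 8.75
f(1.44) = -17.51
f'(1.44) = 5.91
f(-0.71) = -6.76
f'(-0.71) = -20.52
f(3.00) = -4.97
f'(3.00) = 7.73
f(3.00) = -4.97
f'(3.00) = 7.73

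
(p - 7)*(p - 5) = p^2 - 12*p + 35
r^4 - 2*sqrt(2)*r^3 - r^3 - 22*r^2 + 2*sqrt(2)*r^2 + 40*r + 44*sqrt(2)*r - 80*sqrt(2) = (r - 4)*(r - 2)*(r + 5)*(r - 2*sqrt(2))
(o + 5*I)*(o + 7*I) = o^2 + 12*I*o - 35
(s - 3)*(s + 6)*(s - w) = s^3 - s^2*w + 3*s^2 - 3*s*w - 18*s + 18*w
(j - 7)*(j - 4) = j^2 - 11*j + 28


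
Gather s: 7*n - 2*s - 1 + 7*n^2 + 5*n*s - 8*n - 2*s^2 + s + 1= 7*n^2 - n - 2*s^2 + s*(5*n - 1)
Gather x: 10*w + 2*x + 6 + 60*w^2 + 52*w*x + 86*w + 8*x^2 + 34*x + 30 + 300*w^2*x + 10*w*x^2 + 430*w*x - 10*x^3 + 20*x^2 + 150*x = 60*w^2 + 96*w - 10*x^3 + x^2*(10*w + 28) + x*(300*w^2 + 482*w + 186) + 36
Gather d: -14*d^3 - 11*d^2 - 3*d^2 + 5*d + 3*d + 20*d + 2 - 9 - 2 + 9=-14*d^3 - 14*d^2 + 28*d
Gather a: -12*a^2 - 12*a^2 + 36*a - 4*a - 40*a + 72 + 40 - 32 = -24*a^2 - 8*a + 80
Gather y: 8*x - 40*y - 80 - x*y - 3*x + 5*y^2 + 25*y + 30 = 5*x + 5*y^2 + y*(-x - 15) - 50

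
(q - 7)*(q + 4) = q^2 - 3*q - 28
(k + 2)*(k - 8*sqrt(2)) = k^2 - 8*sqrt(2)*k + 2*k - 16*sqrt(2)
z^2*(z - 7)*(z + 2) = z^4 - 5*z^3 - 14*z^2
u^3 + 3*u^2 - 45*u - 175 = (u - 7)*(u + 5)^2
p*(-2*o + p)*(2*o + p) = -4*o^2*p + p^3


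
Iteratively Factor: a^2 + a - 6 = (a + 3)*(a - 2)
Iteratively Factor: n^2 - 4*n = (n - 4)*(n)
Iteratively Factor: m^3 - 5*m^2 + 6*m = (m - 3)*(m^2 - 2*m) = (m - 3)*(m - 2)*(m)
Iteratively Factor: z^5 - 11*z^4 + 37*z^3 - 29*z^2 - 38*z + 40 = (z - 2)*(z^4 - 9*z^3 + 19*z^2 + 9*z - 20) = (z - 5)*(z - 2)*(z^3 - 4*z^2 - z + 4) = (z - 5)*(z - 2)*(z - 1)*(z^2 - 3*z - 4) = (z - 5)*(z - 2)*(z - 1)*(z + 1)*(z - 4)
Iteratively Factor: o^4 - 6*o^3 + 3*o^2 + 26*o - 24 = (o - 3)*(o^3 - 3*o^2 - 6*o + 8) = (o - 3)*(o - 1)*(o^2 - 2*o - 8) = (o - 4)*(o - 3)*(o - 1)*(o + 2)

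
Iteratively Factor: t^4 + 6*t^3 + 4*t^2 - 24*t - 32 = (t + 4)*(t^3 + 2*t^2 - 4*t - 8) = (t + 2)*(t + 4)*(t^2 - 4) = (t - 2)*(t + 2)*(t + 4)*(t + 2)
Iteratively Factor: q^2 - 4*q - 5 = (q - 5)*(q + 1)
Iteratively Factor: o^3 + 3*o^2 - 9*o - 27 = (o + 3)*(o^2 - 9) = (o + 3)^2*(o - 3)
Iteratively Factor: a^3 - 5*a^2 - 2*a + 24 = (a - 3)*(a^2 - 2*a - 8) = (a - 3)*(a + 2)*(a - 4)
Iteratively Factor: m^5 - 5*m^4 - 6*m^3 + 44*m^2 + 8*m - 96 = (m + 2)*(m^4 - 7*m^3 + 8*m^2 + 28*m - 48) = (m - 3)*(m + 2)*(m^3 - 4*m^2 - 4*m + 16) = (m - 3)*(m - 2)*(m + 2)*(m^2 - 2*m - 8) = (m - 3)*(m - 2)*(m + 2)^2*(m - 4)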